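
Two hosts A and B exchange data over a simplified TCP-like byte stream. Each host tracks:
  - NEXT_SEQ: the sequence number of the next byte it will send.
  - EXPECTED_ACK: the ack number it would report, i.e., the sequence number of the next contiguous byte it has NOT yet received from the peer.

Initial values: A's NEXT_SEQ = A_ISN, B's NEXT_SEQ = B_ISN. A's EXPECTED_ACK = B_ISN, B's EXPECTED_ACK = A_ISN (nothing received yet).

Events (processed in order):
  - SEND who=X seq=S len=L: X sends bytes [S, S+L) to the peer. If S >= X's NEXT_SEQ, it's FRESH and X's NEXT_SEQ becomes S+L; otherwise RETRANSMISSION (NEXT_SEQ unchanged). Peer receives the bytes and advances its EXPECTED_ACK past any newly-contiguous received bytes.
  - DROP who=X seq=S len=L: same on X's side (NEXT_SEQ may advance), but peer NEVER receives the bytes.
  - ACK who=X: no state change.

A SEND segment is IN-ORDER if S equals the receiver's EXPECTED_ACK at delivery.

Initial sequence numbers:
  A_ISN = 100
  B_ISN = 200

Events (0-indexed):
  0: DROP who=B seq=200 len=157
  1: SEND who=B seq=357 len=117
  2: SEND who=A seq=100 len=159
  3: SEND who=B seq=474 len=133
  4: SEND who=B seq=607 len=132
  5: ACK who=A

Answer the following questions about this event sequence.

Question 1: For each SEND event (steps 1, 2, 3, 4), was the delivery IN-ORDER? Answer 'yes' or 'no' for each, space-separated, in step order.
Step 1: SEND seq=357 -> out-of-order
Step 2: SEND seq=100 -> in-order
Step 3: SEND seq=474 -> out-of-order
Step 4: SEND seq=607 -> out-of-order

Answer: no yes no no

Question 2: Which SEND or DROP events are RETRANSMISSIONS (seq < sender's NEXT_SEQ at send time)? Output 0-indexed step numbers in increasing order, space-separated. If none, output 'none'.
Step 0: DROP seq=200 -> fresh
Step 1: SEND seq=357 -> fresh
Step 2: SEND seq=100 -> fresh
Step 3: SEND seq=474 -> fresh
Step 4: SEND seq=607 -> fresh

Answer: none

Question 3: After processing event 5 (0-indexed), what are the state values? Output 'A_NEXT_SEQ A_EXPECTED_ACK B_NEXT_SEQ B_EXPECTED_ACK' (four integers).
After event 0: A_seq=100 A_ack=200 B_seq=357 B_ack=100
After event 1: A_seq=100 A_ack=200 B_seq=474 B_ack=100
After event 2: A_seq=259 A_ack=200 B_seq=474 B_ack=259
After event 3: A_seq=259 A_ack=200 B_seq=607 B_ack=259
After event 4: A_seq=259 A_ack=200 B_seq=739 B_ack=259
After event 5: A_seq=259 A_ack=200 B_seq=739 B_ack=259

259 200 739 259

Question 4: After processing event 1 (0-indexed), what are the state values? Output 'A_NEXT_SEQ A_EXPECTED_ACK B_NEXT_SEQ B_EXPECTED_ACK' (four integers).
After event 0: A_seq=100 A_ack=200 B_seq=357 B_ack=100
After event 1: A_seq=100 A_ack=200 B_seq=474 B_ack=100

100 200 474 100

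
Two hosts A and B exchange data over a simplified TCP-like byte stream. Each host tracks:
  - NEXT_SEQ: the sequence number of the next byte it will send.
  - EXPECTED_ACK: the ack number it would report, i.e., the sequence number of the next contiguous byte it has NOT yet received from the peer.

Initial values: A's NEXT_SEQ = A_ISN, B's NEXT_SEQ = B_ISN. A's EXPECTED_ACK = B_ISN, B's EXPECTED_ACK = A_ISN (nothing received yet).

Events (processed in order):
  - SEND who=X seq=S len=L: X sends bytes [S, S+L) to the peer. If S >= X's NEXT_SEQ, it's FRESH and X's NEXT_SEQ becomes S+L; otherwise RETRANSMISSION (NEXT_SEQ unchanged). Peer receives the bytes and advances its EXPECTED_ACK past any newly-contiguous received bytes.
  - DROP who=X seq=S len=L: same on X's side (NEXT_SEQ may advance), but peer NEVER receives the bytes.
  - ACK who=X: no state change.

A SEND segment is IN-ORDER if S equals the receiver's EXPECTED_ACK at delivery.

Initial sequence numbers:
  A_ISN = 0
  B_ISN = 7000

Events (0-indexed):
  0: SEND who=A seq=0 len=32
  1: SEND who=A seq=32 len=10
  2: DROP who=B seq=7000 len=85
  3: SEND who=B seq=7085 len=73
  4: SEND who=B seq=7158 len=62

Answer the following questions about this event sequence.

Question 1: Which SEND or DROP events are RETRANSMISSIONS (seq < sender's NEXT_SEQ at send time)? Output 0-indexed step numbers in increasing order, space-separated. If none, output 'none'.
Answer: none

Derivation:
Step 0: SEND seq=0 -> fresh
Step 1: SEND seq=32 -> fresh
Step 2: DROP seq=7000 -> fresh
Step 3: SEND seq=7085 -> fresh
Step 4: SEND seq=7158 -> fresh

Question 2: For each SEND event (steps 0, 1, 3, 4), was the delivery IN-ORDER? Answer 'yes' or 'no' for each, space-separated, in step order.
Step 0: SEND seq=0 -> in-order
Step 1: SEND seq=32 -> in-order
Step 3: SEND seq=7085 -> out-of-order
Step 4: SEND seq=7158 -> out-of-order

Answer: yes yes no no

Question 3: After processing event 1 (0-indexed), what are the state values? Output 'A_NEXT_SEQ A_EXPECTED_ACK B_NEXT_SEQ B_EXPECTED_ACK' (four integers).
After event 0: A_seq=32 A_ack=7000 B_seq=7000 B_ack=32
After event 1: A_seq=42 A_ack=7000 B_seq=7000 B_ack=42

42 7000 7000 42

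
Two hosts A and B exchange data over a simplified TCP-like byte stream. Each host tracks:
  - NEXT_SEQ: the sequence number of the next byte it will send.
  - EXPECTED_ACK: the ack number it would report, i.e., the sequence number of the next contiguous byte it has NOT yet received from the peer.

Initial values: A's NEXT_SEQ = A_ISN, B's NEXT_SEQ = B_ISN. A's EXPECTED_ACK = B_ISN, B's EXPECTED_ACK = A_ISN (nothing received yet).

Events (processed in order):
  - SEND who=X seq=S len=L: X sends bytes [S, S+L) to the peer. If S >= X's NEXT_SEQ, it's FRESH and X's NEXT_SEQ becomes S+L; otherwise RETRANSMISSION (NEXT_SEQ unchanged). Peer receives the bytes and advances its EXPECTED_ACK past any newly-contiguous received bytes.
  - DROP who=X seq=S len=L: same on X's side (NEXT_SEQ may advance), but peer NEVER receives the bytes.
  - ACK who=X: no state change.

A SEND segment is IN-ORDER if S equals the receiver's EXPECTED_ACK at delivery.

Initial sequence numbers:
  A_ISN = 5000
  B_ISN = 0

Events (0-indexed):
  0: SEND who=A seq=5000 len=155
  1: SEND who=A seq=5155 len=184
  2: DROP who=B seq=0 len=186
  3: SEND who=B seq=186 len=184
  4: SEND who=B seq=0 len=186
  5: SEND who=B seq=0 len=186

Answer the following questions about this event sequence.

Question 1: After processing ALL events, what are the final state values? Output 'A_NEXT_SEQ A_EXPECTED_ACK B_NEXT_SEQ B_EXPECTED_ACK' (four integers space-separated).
Answer: 5339 370 370 5339

Derivation:
After event 0: A_seq=5155 A_ack=0 B_seq=0 B_ack=5155
After event 1: A_seq=5339 A_ack=0 B_seq=0 B_ack=5339
After event 2: A_seq=5339 A_ack=0 B_seq=186 B_ack=5339
After event 3: A_seq=5339 A_ack=0 B_seq=370 B_ack=5339
After event 4: A_seq=5339 A_ack=370 B_seq=370 B_ack=5339
After event 5: A_seq=5339 A_ack=370 B_seq=370 B_ack=5339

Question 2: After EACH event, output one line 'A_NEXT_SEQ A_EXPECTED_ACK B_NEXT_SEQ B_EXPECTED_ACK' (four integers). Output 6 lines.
5155 0 0 5155
5339 0 0 5339
5339 0 186 5339
5339 0 370 5339
5339 370 370 5339
5339 370 370 5339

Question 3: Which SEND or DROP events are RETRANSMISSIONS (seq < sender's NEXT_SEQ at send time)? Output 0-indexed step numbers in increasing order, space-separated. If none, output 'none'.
Step 0: SEND seq=5000 -> fresh
Step 1: SEND seq=5155 -> fresh
Step 2: DROP seq=0 -> fresh
Step 3: SEND seq=186 -> fresh
Step 4: SEND seq=0 -> retransmit
Step 5: SEND seq=0 -> retransmit

Answer: 4 5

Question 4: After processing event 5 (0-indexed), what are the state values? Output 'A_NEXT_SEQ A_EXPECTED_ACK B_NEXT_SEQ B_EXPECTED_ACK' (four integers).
After event 0: A_seq=5155 A_ack=0 B_seq=0 B_ack=5155
After event 1: A_seq=5339 A_ack=0 B_seq=0 B_ack=5339
After event 2: A_seq=5339 A_ack=0 B_seq=186 B_ack=5339
After event 3: A_seq=5339 A_ack=0 B_seq=370 B_ack=5339
After event 4: A_seq=5339 A_ack=370 B_seq=370 B_ack=5339
After event 5: A_seq=5339 A_ack=370 B_seq=370 B_ack=5339

5339 370 370 5339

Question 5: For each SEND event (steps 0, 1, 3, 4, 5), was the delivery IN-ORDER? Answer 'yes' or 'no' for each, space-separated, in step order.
Step 0: SEND seq=5000 -> in-order
Step 1: SEND seq=5155 -> in-order
Step 3: SEND seq=186 -> out-of-order
Step 4: SEND seq=0 -> in-order
Step 5: SEND seq=0 -> out-of-order

Answer: yes yes no yes no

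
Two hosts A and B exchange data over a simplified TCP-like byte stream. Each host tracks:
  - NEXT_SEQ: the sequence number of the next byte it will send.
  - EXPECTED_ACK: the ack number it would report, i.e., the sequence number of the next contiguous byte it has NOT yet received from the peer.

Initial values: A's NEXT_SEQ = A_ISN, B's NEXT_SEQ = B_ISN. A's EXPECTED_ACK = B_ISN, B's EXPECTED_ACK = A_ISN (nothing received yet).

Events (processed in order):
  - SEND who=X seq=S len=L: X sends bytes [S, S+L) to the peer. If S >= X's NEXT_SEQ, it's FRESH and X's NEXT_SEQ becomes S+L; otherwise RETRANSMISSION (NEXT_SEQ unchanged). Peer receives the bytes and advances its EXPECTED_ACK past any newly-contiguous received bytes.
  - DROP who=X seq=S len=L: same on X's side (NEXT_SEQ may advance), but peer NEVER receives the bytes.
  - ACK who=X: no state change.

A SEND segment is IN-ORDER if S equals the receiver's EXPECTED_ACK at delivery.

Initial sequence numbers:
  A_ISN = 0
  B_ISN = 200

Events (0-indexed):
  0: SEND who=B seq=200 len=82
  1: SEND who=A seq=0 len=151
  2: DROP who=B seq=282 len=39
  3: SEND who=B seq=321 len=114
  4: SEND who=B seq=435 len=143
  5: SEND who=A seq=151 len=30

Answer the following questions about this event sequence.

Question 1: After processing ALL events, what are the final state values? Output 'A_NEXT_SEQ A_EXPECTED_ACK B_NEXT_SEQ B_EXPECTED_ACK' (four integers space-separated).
After event 0: A_seq=0 A_ack=282 B_seq=282 B_ack=0
After event 1: A_seq=151 A_ack=282 B_seq=282 B_ack=151
After event 2: A_seq=151 A_ack=282 B_seq=321 B_ack=151
After event 3: A_seq=151 A_ack=282 B_seq=435 B_ack=151
After event 4: A_seq=151 A_ack=282 B_seq=578 B_ack=151
After event 5: A_seq=181 A_ack=282 B_seq=578 B_ack=181

Answer: 181 282 578 181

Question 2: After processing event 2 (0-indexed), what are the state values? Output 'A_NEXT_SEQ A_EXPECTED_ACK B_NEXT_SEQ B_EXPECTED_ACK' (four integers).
After event 0: A_seq=0 A_ack=282 B_seq=282 B_ack=0
After event 1: A_seq=151 A_ack=282 B_seq=282 B_ack=151
After event 2: A_seq=151 A_ack=282 B_seq=321 B_ack=151

151 282 321 151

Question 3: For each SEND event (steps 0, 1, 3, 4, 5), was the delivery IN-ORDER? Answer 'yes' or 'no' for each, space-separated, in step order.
Step 0: SEND seq=200 -> in-order
Step 1: SEND seq=0 -> in-order
Step 3: SEND seq=321 -> out-of-order
Step 4: SEND seq=435 -> out-of-order
Step 5: SEND seq=151 -> in-order

Answer: yes yes no no yes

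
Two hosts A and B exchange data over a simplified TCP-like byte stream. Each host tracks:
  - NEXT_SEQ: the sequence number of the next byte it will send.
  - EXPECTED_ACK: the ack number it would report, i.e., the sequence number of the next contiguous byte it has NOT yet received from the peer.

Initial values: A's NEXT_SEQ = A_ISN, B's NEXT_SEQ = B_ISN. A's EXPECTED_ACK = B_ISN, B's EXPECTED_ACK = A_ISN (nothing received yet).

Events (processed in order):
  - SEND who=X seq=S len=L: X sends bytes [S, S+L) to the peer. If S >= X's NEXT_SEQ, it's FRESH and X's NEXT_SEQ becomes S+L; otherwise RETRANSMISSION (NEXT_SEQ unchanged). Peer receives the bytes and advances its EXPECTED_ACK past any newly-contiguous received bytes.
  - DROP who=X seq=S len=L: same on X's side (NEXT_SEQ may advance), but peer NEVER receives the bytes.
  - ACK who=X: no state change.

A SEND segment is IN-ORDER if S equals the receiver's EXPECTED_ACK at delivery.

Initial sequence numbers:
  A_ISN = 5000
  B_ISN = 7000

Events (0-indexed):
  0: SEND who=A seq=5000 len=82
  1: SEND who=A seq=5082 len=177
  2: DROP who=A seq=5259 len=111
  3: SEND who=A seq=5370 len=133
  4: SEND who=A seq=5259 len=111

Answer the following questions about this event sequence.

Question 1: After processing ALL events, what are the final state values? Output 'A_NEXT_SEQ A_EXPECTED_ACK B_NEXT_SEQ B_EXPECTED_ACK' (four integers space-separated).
After event 0: A_seq=5082 A_ack=7000 B_seq=7000 B_ack=5082
After event 1: A_seq=5259 A_ack=7000 B_seq=7000 B_ack=5259
After event 2: A_seq=5370 A_ack=7000 B_seq=7000 B_ack=5259
After event 3: A_seq=5503 A_ack=7000 B_seq=7000 B_ack=5259
After event 4: A_seq=5503 A_ack=7000 B_seq=7000 B_ack=5503

Answer: 5503 7000 7000 5503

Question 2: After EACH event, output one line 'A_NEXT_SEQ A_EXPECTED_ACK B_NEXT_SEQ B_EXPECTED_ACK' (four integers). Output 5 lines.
5082 7000 7000 5082
5259 7000 7000 5259
5370 7000 7000 5259
5503 7000 7000 5259
5503 7000 7000 5503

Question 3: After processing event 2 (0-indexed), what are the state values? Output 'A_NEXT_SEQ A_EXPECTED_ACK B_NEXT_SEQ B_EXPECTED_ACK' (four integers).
After event 0: A_seq=5082 A_ack=7000 B_seq=7000 B_ack=5082
After event 1: A_seq=5259 A_ack=7000 B_seq=7000 B_ack=5259
After event 2: A_seq=5370 A_ack=7000 B_seq=7000 B_ack=5259

5370 7000 7000 5259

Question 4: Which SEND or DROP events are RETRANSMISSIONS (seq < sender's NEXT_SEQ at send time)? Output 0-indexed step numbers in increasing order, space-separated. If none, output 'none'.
Step 0: SEND seq=5000 -> fresh
Step 1: SEND seq=5082 -> fresh
Step 2: DROP seq=5259 -> fresh
Step 3: SEND seq=5370 -> fresh
Step 4: SEND seq=5259 -> retransmit

Answer: 4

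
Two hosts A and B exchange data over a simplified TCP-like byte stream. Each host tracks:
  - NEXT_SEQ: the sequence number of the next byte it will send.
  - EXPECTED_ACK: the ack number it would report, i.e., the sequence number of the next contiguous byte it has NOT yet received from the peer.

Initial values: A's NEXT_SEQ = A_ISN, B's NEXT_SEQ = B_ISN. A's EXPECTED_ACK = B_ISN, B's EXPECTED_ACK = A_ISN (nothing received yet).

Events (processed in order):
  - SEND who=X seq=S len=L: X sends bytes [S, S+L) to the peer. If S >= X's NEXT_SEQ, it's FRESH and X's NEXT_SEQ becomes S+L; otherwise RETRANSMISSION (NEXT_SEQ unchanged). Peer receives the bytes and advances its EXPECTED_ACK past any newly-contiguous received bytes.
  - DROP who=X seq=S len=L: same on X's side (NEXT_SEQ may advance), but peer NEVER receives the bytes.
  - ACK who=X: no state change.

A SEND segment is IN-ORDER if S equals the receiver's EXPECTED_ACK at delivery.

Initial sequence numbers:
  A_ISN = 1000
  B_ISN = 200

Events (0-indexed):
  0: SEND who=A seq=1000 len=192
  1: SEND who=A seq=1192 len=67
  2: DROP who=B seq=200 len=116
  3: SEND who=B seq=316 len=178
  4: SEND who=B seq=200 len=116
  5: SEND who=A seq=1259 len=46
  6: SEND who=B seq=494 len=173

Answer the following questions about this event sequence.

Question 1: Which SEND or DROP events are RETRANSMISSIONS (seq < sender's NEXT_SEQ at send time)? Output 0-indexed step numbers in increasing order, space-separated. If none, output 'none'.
Step 0: SEND seq=1000 -> fresh
Step 1: SEND seq=1192 -> fresh
Step 2: DROP seq=200 -> fresh
Step 3: SEND seq=316 -> fresh
Step 4: SEND seq=200 -> retransmit
Step 5: SEND seq=1259 -> fresh
Step 6: SEND seq=494 -> fresh

Answer: 4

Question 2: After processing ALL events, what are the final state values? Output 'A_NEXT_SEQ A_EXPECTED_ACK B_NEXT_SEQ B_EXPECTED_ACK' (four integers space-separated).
After event 0: A_seq=1192 A_ack=200 B_seq=200 B_ack=1192
After event 1: A_seq=1259 A_ack=200 B_seq=200 B_ack=1259
After event 2: A_seq=1259 A_ack=200 B_seq=316 B_ack=1259
After event 3: A_seq=1259 A_ack=200 B_seq=494 B_ack=1259
After event 4: A_seq=1259 A_ack=494 B_seq=494 B_ack=1259
After event 5: A_seq=1305 A_ack=494 B_seq=494 B_ack=1305
After event 6: A_seq=1305 A_ack=667 B_seq=667 B_ack=1305

Answer: 1305 667 667 1305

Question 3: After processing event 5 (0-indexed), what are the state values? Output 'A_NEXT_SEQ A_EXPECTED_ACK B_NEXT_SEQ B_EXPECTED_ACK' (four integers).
After event 0: A_seq=1192 A_ack=200 B_seq=200 B_ack=1192
After event 1: A_seq=1259 A_ack=200 B_seq=200 B_ack=1259
After event 2: A_seq=1259 A_ack=200 B_seq=316 B_ack=1259
After event 3: A_seq=1259 A_ack=200 B_seq=494 B_ack=1259
After event 4: A_seq=1259 A_ack=494 B_seq=494 B_ack=1259
After event 5: A_seq=1305 A_ack=494 B_seq=494 B_ack=1305

1305 494 494 1305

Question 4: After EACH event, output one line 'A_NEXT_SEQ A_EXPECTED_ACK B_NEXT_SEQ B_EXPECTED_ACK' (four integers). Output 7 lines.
1192 200 200 1192
1259 200 200 1259
1259 200 316 1259
1259 200 494 1259
1259 494 494 1259
1305 494 494 1305
1305 667 667 1305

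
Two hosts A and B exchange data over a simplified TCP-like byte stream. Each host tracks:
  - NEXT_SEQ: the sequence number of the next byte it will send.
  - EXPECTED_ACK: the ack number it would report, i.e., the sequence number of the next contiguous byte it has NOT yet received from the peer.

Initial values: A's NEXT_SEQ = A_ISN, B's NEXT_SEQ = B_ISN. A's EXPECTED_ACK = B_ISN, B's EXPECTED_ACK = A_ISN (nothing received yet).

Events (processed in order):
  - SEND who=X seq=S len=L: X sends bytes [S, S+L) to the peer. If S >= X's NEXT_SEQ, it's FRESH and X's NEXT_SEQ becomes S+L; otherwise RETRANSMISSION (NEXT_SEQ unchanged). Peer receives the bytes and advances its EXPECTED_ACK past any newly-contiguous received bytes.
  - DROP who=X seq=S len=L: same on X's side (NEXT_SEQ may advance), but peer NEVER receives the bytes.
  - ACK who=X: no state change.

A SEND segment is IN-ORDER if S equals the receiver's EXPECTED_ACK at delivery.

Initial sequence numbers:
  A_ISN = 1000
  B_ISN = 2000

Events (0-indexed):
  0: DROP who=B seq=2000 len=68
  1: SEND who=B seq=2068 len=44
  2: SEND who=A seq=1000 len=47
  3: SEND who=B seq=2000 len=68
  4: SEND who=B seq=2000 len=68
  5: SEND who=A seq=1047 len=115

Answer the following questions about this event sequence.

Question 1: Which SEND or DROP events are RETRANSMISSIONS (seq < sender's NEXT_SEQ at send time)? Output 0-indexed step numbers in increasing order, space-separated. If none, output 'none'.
Step 0: DROP seq=2000 -> fresh
Step 1: SEND seq=2068 -> fresh
Step 2: SEND seq=1000 -> fresh
Step 3: SEND seq=2000 -> retransmit
Step 4: SEND seq=2000 -> retransmit
Step 5: SEND seq=1047 -> fresh

Answer: 3 4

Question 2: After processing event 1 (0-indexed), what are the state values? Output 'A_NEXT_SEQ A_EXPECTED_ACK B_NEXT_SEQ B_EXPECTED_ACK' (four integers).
After event 0: A_seq=1000 A_ack=2000 B_seq=2068 B_ack=1000
After event 1: A_seq=1000 A_ack=2000 B_seq=2112 B_ack=1000

1000 2000 2112 1000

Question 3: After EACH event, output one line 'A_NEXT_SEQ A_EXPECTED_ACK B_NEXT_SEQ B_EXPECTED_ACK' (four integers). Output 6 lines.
1000 2000 2068 1000
1000 2000 2112 1000
1047 2000 2112 1047
1047 2112 2112 1047
1047 2112 2112 1047
1162 2112 2112 1162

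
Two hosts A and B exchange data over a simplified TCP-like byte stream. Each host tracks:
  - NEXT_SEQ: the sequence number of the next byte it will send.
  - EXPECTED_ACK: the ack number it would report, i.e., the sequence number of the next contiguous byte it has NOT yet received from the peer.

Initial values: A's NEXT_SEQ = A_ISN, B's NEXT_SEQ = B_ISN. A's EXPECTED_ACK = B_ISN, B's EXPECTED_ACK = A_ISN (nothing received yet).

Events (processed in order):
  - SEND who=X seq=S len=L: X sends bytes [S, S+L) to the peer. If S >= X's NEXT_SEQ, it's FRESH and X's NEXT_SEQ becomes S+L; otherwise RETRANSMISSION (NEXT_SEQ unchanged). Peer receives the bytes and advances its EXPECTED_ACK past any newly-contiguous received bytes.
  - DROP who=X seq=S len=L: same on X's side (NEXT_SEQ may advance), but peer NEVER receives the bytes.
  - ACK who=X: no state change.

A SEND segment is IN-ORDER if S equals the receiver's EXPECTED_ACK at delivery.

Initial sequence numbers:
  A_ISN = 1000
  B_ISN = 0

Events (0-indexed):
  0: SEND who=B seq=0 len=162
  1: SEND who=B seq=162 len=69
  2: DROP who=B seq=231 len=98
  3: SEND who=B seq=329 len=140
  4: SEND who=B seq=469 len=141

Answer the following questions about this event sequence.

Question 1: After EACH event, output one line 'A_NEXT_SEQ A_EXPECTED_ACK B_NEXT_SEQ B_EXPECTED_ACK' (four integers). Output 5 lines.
1000 162 162 1000
1000 231 231 1000
1000 231 329 1000
1000 231 469 1000
1000 231 610 1000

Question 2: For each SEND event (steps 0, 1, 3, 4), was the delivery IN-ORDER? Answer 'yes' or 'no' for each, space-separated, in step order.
Step 0: SEND seq=0 -> in-order
Step 1: SEND seq=162 -> in-order
Step 3: SEND seq=329 -> out-of-order
Step 4: SEND seq=469 -> out-of-order

Answer: yes yes no no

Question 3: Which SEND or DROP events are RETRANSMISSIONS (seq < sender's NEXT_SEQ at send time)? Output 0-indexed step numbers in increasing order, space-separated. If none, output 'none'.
Answer: none

Derivation:
Step 0: SEND seq=0 -> fresh
Step 1: SEND seq=162 -> fresh
Step 2: DROP seq=231 -> fresh
Step 3: SEND seq=329 -> fresh
Step 4: SEND seq=469 -> fresh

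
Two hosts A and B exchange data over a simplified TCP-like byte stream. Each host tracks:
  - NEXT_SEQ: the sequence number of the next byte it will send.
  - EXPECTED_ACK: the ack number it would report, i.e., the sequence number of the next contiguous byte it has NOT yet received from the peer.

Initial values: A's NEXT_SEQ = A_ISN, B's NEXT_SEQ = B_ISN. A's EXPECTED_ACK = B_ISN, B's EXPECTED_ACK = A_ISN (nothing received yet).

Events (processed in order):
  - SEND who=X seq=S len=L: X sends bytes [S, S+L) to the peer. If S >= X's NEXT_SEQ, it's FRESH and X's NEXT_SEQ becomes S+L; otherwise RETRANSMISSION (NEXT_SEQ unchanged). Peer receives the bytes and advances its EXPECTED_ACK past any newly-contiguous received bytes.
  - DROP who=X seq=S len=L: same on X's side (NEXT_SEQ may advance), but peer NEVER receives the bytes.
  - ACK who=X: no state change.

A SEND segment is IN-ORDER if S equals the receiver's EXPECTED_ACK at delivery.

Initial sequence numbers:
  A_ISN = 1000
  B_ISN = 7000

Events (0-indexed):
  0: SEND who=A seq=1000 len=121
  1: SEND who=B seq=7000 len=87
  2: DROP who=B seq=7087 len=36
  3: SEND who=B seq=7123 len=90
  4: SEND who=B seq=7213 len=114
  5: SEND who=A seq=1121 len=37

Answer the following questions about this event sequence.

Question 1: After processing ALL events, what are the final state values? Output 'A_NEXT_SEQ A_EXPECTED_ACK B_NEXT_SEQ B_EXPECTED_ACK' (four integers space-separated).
After event 0: A_seq=1121 A_ack=7000 B_seq=7000 B_ack=1121
After event 1: A_seq=1121 A_ack=7087 B_seq=7087 B_ack=1121
After event 2: A_seq=1121 A_ack=7087 B_seq=7123 B_ack=1121
After event 3: A_seq=1121 A_ack=7087 B_seq=7213 B_ack=1121
After event 4: A_seq=1121 A_ack=7087 B_seq=7327 B_ack=1121
After event 5: A_seq=1158 A_ack=7087 B_seq=7327 B_ack=1158

Answer: 1158 7087 7327 1158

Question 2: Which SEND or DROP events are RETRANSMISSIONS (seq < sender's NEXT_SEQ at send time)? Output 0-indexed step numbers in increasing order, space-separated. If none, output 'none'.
Answer: none

Derivation:
Step 0: SEND seq=1000 -> fresh
Step 1: SEND seq=7000 -> fresh
Step 2: DROP seq=7087 -> fresh
Step 3: SEND seq=7123 -> fresh
Step 4: SEND seq=7213 -> fresh
Step 5: SEND seq=1121 -> fresh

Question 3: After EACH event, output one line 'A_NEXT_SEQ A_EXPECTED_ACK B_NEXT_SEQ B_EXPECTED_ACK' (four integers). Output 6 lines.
1121 7000 7000 1121
1121 7087 7087 1121
1121 7087 7123 1121
1121 7087 7213 1121
1121 7087 7327 1121
1158 7087 7327 1158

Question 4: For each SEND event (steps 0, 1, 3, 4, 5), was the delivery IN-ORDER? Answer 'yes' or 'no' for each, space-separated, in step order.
Step 0: SEND seq=1000 -> in-order
Step 1: SEND seq=7000 -> in-order
Step 3: SEND seq=7123 -> out-of-order
Step 4: SEND seq=7213 -> out-of-order
Step 5: SEND seq=1121 -> in-order

Answer: yes yes no no yes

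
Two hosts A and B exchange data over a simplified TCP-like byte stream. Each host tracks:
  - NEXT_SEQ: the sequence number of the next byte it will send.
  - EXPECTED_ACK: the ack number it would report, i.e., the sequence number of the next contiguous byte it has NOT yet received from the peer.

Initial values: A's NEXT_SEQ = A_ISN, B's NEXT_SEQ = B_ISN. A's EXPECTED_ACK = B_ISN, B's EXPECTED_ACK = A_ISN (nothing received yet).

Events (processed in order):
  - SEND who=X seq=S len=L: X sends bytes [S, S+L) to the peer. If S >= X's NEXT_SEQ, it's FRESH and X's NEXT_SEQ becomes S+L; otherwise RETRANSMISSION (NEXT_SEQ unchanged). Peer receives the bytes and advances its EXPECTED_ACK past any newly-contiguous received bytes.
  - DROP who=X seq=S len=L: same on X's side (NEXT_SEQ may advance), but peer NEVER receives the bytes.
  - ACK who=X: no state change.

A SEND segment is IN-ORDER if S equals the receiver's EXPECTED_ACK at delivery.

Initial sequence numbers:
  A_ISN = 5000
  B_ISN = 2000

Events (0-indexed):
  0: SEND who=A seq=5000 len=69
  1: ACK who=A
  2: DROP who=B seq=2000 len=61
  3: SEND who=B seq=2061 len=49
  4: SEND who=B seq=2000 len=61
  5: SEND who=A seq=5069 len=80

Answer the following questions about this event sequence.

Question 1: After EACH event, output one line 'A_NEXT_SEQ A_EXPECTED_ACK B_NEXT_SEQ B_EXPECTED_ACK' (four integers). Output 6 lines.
5069 2000 2000 5069
5069 2000 2000 5069
5069 2000 2061 5069
5069 2000 2110 5069
5069 2110 2110 5069
5149 2110 2110 5149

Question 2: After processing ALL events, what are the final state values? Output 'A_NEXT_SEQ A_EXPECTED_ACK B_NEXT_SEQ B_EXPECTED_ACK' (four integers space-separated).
Answer: 5149 2110 2110 5149

Derivation:
After event 0: A_seq=5069 A_ack=2000 B_seq=2000 B_ack=5069
After event 1: A_seq=5069 A_ack=2000 B_seq=2000 B_ack=5069
After event 2: A_seq=5069 A_ack=2000 B_seq=2061 B_ack=5069
After event 3: A_seq=5069 A_ack=2000 B_seq=2110 B_ack=5069
After event 4: A_seq=5069 A_ack=2110 B_seq=2110 B_ack=5069
After event 5: A_seq=5149 A_ack=2110 B_seq=2110 B_ack=5149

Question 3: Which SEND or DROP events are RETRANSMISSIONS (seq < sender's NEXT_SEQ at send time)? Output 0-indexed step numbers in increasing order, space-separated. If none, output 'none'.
Answer: 4

Derivation:
Step 0: SEND seq=5000 -> fresh
Step 2: DROP seq=2000 -> fresh
Step 3: SEND seq=2061 -> fresh
Step 4: SEND seq=2000 -> retransmit
Step 5: SEND seq=5069 -> fresh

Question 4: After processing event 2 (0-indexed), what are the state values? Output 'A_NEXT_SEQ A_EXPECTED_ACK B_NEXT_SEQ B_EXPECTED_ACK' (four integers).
After event 0: A_seq=5069 A_ack=2000 B_seq=2000 B_ack=5069
After event 1: A_seq=5069 A_ack=2000 B_seq=2000 B_ack=5069
After event 2: A_seq=5069 A_ack=2000 B_seq=2061 B_ack=5069

5069 2000 2061 5069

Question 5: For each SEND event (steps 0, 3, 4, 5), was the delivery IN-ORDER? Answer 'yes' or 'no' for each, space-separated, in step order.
Step 0: SEND seq=5000 -> in-order
Step 3: SEND seq=2061 -> out-of-order
Step 4: SEND seq=2000 -> in-order
Step 5: SEND seq=5069 -> in-order

Answer: yes no yes yes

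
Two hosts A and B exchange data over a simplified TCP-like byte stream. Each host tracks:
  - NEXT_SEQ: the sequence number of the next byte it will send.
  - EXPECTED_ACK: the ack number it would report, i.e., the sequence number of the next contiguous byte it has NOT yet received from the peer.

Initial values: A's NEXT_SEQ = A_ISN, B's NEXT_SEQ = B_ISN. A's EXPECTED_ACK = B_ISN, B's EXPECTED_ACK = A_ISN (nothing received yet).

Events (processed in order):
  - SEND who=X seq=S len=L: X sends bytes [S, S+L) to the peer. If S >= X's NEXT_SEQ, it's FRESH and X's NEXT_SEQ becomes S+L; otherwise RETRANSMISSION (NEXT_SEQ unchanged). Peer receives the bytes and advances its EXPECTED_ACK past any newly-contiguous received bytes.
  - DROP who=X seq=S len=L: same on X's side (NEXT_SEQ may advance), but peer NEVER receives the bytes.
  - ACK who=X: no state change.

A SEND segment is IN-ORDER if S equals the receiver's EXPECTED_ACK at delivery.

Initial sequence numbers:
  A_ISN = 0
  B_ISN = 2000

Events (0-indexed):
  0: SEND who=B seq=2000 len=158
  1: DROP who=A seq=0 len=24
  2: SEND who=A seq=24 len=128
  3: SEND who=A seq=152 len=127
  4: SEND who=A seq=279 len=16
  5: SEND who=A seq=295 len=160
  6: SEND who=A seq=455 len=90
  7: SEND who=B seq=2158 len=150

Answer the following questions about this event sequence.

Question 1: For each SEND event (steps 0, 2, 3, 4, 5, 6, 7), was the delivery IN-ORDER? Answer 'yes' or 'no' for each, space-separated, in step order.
Step 0: SEND seq=2000 -> in-order
Step 2: SEND seq=24 -> out-of-order
Step 3: SEND seq=152 -> out-of-order
Step 4: SEND seq=279 -> out-of-order
Step 5: SEND seq=295 -> out-of-order
Step 6: SEND seq=455 -> out-of-order
Step 7: SEND seq=2158 -> in-order

Answer: yes no no no no no yes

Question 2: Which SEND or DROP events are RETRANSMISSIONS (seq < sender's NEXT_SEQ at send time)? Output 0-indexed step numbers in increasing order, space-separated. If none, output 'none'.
Answer: none

Derivation:
Step 0: SEND seq=2000 -> fresh
Step 1: DROP seq=0 -> fresh
Step 2: SEND seq=24 -> fresh
Step 3: SEND seq=152 -> fresh
Step 4: SEND seq=279 -> fresh
Step 5: SEND seq=295 -> fresh
Step 6: SEND seq=455 -> fresh
Step 7: SEND seq=2158 -> fresh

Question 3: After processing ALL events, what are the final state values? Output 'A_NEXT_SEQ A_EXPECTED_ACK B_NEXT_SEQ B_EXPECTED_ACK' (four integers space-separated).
After event 0: A_seq=0 A_ack=2158 B_seq=2158 B_ack=0
After event 1: A_seq=24 A_ack=2158 B_seq=2158 B_ack=0
After event 2: A_seq=152 A_ack=2158 B_seq=2158 B_ack=0
After event 3: A_seq=279 A_ack=2158 B_seq=2158 B_ack=0
After event 4: A_seq=295 A_ack=2158 B_seq=2158 B_ack=0
After event 5: A_seq=455 A_ack=2158 B_seq=2158 B_ack=0
After event 6: A_seq=545 A_ack=2158 B_seq=2158 B_ack=0
After event 7: A_seq=545 A_ack=2308 B_seq=2308 B_ack=0

Answer: 545 2308 2308 0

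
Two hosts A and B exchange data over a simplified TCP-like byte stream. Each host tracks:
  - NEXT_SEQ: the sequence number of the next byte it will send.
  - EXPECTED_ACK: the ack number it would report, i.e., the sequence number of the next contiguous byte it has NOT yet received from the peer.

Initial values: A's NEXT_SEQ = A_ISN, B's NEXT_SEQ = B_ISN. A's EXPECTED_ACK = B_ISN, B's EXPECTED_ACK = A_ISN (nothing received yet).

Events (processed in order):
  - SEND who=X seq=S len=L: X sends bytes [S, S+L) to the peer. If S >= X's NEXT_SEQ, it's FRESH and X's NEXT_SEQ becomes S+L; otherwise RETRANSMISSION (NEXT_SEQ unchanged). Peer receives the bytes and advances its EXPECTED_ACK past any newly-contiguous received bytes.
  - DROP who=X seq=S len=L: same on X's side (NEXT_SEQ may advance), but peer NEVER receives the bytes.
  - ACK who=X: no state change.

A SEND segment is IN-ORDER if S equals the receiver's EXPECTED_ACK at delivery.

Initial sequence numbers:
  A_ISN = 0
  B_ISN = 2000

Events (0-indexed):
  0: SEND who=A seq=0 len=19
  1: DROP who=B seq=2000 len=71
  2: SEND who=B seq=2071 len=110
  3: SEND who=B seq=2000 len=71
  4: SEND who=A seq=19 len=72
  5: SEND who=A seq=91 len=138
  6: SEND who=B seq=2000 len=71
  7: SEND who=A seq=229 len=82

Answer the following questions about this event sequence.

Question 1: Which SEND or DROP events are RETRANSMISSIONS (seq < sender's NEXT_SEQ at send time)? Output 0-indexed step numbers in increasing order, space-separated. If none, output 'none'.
Answer: 3 6

Derivation:
Step 0: SEND seq=0 -> fresh
Step 1: DROP seq=2000 -> fresh
Step 2: SEND seq=2071 -> fresh
Step 3: SEND seq=2000 -> retransmit
Step 4: SEND seq=19 -> fresh
Step 5: SEND seq=91 -> fresh
Step 6: SEND seq=2000 -> retransmit
Step 7: SEND seq=229 -> fresh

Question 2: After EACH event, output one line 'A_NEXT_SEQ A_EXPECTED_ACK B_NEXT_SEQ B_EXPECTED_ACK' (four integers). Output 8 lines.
19 2000 2000 19
19 2000 2071 19
19 2000 2181 19
19 2181 2181 19
91 2181 2181 91
229 2181 2181 229
229 2181 2181 229
311 2181 2181 311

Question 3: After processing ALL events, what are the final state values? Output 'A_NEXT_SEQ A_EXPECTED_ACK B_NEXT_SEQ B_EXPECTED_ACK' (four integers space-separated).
Answer: 311 2181 2181 311

Derivation:
After event 0: A_seq=19 A_ack=2000 B_seq=2000 B_ack=19
After event 1: A_seq=19 A_ack=2000 B_seq=2071 B_ack=19
After event 2: A_seq=19 A_ack=2000 B_seq=2181 B_ack=19
After event 3: A_seq=19 A_ack=2181 B_seq=2181 B_ack=19
After event 4: A_seq=91 A_ack=2181 B_seq=2181 B_ack=91
After event 5: A_seq=229 A_ack=2181 B_seq=2181 B_ack=229
After event 6: A_seq=229 A_ack=2181 B_seq=2181 B_ack=229
After event 7: A_seq=311 A_ack=2181 B_seq=2181 B_ack=311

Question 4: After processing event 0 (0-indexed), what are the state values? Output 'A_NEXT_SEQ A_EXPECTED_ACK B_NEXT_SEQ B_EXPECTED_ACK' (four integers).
After event 0: A_seq=19 A_ack=2000 B_seq=2000 B_ack=19

19 2000 2000 19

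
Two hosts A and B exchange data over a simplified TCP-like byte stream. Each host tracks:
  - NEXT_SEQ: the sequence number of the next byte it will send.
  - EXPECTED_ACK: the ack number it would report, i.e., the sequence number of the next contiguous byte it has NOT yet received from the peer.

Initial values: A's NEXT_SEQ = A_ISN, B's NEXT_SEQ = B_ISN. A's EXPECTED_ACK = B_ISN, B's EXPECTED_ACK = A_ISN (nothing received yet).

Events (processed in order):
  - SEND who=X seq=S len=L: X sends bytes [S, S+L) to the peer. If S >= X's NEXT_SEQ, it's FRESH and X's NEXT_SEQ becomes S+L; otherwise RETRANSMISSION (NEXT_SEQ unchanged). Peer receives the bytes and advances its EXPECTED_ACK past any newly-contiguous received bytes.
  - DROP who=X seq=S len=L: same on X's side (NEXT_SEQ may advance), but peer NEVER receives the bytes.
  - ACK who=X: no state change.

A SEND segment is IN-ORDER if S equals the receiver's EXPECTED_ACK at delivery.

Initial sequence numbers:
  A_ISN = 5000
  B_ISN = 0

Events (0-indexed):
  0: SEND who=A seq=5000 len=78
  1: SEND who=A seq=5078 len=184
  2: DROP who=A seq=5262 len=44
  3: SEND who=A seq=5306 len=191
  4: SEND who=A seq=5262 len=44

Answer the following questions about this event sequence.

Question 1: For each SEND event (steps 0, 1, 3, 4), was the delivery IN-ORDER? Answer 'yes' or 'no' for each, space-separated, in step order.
Step 0: SEND seq=5000 -> in-order
Step 1: SEND seq=5078 -> in-order
Step 3: SEND seq=5306 -> out-of-order
Step 4: SEND seq=5262 -> in-order

Answer: yes yes no yes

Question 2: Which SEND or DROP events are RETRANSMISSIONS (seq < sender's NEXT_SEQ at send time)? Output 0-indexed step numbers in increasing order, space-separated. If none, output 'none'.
Answer: 4

Derivation:
Step 0: SEND seq=5000 -> fresh
Step 1: SEND seq=5078 -> fresh
Step 2: DROP seq=5262 -> fresh
Step 3: SEND seq=5306 -> fresh
Step 4: SEND seq=5262 -> retransmit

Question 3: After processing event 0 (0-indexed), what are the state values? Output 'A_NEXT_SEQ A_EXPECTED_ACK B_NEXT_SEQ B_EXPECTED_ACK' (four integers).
After event 0: A_seq=5078 A_ack=0 B_seq=0 B_ack=5078

5078 0 0 5078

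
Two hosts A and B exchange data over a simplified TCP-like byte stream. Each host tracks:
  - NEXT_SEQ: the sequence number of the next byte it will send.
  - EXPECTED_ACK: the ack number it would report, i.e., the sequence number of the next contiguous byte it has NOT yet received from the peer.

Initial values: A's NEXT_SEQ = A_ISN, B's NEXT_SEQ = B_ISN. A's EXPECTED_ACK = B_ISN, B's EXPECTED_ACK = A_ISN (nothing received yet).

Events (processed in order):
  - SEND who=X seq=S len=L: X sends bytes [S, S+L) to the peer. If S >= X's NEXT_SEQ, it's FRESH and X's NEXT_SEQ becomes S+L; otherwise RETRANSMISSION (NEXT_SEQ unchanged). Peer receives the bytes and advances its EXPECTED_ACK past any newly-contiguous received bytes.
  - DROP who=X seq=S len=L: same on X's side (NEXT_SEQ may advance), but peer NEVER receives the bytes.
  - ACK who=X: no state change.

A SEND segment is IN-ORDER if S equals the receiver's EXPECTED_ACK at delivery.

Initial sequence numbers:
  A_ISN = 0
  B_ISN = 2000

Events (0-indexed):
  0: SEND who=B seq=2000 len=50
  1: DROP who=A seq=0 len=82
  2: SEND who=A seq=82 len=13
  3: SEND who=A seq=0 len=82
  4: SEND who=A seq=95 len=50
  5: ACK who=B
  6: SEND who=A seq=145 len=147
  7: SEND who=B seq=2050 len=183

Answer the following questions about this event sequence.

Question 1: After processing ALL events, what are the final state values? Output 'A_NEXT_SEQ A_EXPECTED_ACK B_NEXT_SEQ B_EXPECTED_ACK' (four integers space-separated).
Answer: 292 2233 2233 292

Derivation:
After event 0: A_seq=0 A_ack=2050 B_seq=2050 B_ack=0
After event 1: A_seq=82 A_ack=2050 B_seq=2050 B_ack=0
After event 2: A_seq=95 A_ack=2050 B_seq=2050 B_ack=0
After event 3: A_seq=95 A_ack=2050 B_seq=2050 B_ack=95
After event 4: A_seq=145 A_ack=2050 B_seq=2050 B_ack=145
After event 5: A_seq=145 A_ack=2050 B_seq=2050 B_ack=145
After event 6: A_seq=292 A_ack=2050 B_seq=2050 B_ack=292
After event 7: A_seq=292 A_ack=2233 B_seq=2233 B_ack=292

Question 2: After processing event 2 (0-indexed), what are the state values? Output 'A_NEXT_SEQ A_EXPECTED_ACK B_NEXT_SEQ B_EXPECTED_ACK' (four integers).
After event 0: A_seq=0 A_ack=2050 B_seq=2050 B_ack=0
After event 1: A_seq=82 A_ack=2050 B_seq=2050 B_ack=0
After event 2: A_seq=95 A_ack=2050 B_seq=2050 B_ack=0

95 2050 2050 0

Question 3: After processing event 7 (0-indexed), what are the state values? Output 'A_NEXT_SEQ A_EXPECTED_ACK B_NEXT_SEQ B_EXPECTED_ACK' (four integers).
After event 0: A_seq=0 A_ack=2050 B_seq=2050 B_ack=0
After event 1: A_seq=82 A_ack=2050 B_seq=2050 B_ack=0
After event 2: A_seq=95 A_ack=2050 B_seq=2050 B_ack=0
After event 3: A_seq=95 A_ack=2050 B_seq=2050 B_ack=95
After event 4: A_seq=145 A_ack=2050 B_seq=2050 B_ack=145
After event 5: A_seq=145 A_ack=2050 B_seq=2050 B_ack=145
After event 6: A_seq=292 A_ack=2050 B_seq=2050 B_ack=292
After event 7: A_seq=292 A_ack=2233 B_seq=2233 B_ack=292

292 2233 2233 292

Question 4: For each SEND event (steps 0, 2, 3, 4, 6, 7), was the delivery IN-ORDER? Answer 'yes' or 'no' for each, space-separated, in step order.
Answer: yes no yes yes yes yes

Derivation:
Step 0: SEND seq=2000 -> in-order
Step 2: SEND seq=82 -> out-of-order
Step 3: SEND seq=0 -> in-order
Step 4: SEND seq=95 -> in-order
Step 6: SEND seq=145 -> in-order
Step 7: SEND seq=2050 -> in-order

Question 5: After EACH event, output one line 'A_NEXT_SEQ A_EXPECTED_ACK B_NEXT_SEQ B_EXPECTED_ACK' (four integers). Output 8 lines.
0 2050 2050 0
82 2050 2050 0
95 2050 2050 0
95 2050 2050 95
145 2050 2050 145
145 2050 2050 145
292 2050 2050 292
292 2233 2233 292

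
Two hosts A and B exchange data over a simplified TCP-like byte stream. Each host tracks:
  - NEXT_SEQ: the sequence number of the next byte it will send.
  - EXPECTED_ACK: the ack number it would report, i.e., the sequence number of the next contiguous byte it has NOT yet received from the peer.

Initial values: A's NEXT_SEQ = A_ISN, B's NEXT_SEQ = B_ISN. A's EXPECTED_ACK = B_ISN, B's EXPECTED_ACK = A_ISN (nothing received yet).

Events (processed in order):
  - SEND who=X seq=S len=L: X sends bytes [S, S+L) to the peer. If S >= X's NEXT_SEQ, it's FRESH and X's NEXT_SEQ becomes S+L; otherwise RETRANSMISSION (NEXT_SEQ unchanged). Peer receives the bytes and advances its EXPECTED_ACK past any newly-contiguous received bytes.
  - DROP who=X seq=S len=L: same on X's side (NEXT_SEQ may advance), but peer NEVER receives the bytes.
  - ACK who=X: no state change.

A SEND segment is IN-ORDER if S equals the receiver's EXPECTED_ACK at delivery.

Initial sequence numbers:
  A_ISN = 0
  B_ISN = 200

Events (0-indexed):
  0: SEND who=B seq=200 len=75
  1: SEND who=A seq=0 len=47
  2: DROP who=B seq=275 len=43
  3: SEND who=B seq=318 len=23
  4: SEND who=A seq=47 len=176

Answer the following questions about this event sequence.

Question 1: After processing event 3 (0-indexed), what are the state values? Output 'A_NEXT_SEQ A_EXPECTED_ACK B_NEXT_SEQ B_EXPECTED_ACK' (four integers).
After event 0: A_seq=0 A_ack=275 B_seq=275 B_ack=0
After event 1: A_seq=47 A_ack=275 B_seq=275 B_ack=47
After event 2: A_seq=47 A_ack=275 B_seq=318 B_ack=47
After event 3: A_seq=47 A_ack=275 B_seq=341 B_ack=47

47 275 341 47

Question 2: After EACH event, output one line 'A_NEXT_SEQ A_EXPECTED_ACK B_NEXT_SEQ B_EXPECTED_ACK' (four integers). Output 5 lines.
0 275 275 0
47 275 275 47
47 275 318 47
47 275 341 47
223 275 341 223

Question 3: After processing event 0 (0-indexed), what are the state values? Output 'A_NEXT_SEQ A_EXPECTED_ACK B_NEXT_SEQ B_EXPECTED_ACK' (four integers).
After event 0: A_seq=0 A_ack=275 B_seq=275 B_ack=0

0 275 275 0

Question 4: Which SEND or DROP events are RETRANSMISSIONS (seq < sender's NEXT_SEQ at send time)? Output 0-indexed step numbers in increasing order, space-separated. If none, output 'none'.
Step 0: SEND seq=200 -> fresh
Step 1: SEND seq=0 -> fresh
Step 2: DROP seq=275 -> fresh
Step 3: SEND seq=318 -> fresh
Step 4: SEND seq=47 -> fresh

Answer: none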